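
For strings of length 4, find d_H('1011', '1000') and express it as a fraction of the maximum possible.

Differing positions: 3, 4. Hamming distance = 2. The maximum possible Hamming distance for length-4 strings is 4, so d_H/4 = 2/4 = 0.5.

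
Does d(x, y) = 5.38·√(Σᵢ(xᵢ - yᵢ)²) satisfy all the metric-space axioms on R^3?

Yes. The L2 (Euclidean) norm induces a metric on R^3, and multiplying a metric by a positive constant 5.38 > 0 preserves all four axioms: non-negativity (5.38·||x-y|| ≥ 0), identity (5.38·||x-y|| = 0 ⟺ ||x-y|| = 0 ⟺ x = y), symmetry (||x-y|| = ||y-x||), and the triangle inequality (5.38·||x-z|| ≤ 5.38·||x-y|| + 5.38·||y-z||). So d is a metric.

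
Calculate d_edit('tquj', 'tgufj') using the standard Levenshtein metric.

Let D[i][j] be the edit distance between the first i characters of 'tquj' and the first j characters of 'tgufj', with D[i][0] = i, D[0][j] = j, and D[i][j] = D[i-1][j-1] if the characters match, else 1 + min(D[i-1][j], D[i][j-1], D[i-1][j-1]). Filling the table (rows: prefixes of 'tquj', columns: prefixes of 'tgufj'):
     ε  t  g  u  f  j
  ε  0  1  2  3  4  5
  t  1  0  1  2  3  4
  q  2  1  1  2  3  4
  u  3  2  2  1  2  3
  j  4  3  3  2  2  2
The bottom-right entry gives D[4][5] = 2, so no sequence of fewer than 2 edits works. Backtracking through the table gives one optimal edit sequence (2 edits):
  tquj → tguj (sub q→g @2)
  tguj → tgufj (ins f @4)
Edit distance = 2.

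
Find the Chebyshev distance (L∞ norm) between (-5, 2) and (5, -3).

max(|x_i - y_i|) = max(|-5 - 5|, |2 - (-3)|) = max(10, 5) = 10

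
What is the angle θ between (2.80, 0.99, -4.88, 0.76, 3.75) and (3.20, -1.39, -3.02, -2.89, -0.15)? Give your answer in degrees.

With u = (2.80, 0.99, -4.88, 0.76, 3.75), v = (3.20, -1.39, -3.02, -2.89, -0.15):
u·v = 2.8·3.2 + 0.99·(-1.39) + (-4.88)·(-3.02) + 0.76·(-2.89) + 3.75·(-0.15) = 8.96 + (-1.3761) + 14.7376 + (-2.1964) + (-0.5625) = 19.5626.
|u| = √(2.8² + 0.99² + (-4.88)² + 0.76² + 3.75²) = √(7.84 + 0.9801 + 23.8144 + 0.5776 + 14.0625) = √47.2746, |v| = √(3.2² + (-1.39)² + (-3.02)² + (-2.89)² + (-0.15)²) = √(10.24 + 1.9321 + 9.1204 + 8.3521 + 0.0225) = √29.6671.
cos θ = (u·v)/(|u||v|) = 19.5626/(√47.2746·√29.6671) ≈ 0.522366
θ = arccos(0.522366) ≈ 58.51°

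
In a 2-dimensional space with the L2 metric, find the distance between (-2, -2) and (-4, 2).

(Σ|x_i - y_i|^2)^(1/2) = (|-2 - (-4)|^2 + |-2 - 2|^2)^(1/2)
= (2^2 + 4^2)^(1/2) = (4 + 16)^(1/2) = (20)^(1/2) ≈ 4.4721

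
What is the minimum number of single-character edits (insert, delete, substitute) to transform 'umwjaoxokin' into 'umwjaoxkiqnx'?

Let D[i][j] be the edit distance between the first i characters of 'umwjaoxokin' and the first j characters of 'umwjaoxkiqnx', with D[i][0] = i, D[0][j] = j, and D[i][j] = D[i-1][j-1] if the characters match, else 1 + min(D[i-1][j], D[i][j-1], D[i-1][j-1]). Filling the table (rows: prefixes of 'umwjaoxokin', columns: prefixes of 'umwjaoxkiqnx'):
     ε  u  m  w  j  a  o  x  k  i  q  n  x
  ε  0  1  2  3  4  5  6  7  8  9 10 11 12
  u  1  0  1  2  3  4  5  6  7  8  9 10 11
  m  2  1  0  1  2  3  4  5  6  7  8  9 10
  w  3  2  1  0  1  2  3  4  5  6  7  8  9
  j  4  3  2  1  0  1  2  3  4  5  6  7  8
  a  5  4  3  2  1  0  1  2  3  4  5  6  7
  o  6  5  4  3  2  1  0  1  2  3  4  5  6
  x  7  6  5  4  3  2  1  0  1  2  3  4  5
  o  8  7  6  5  4  3  2  1  1  2  3  4  5
  k  9  8  7  6  5  4  3  2  1  2  3  4  5
  i 10  9  8  7  6  5  4  3  2  1  2  3  4
  n 11 10  9  8  7  6  5  4  3  2  2  2  3
The bottom-right entry gives D[11][12] = 3, so no sequence of fewer than 3 edits works. Backtracking through the table gives one optimal edit sequence (3 edits):
  umwjaoxokin → umwjaoxkin (del o @8)
  umwjaoxkin → umwjaoxkiqn (ins q @10)
  umwjaoxkiqn → umwjaoxkiqnx (ins x @12)
Edit distance = 3.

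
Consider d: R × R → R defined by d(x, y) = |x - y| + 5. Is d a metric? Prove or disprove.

No. d fails identity of indiscernibles (specifically d(x,x) = 0): d(-7, -7) = |-7 - (-7)| + 5 = 0 + 5 = 5 ≠ 0.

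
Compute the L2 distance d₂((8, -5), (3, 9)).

√(Σ(x_i - y_i)²) = √((8 - 3)² + (-5 - 9)²)
= √(5² + (-14)²) = √(25 + 196) = √221 ≈ 14.8661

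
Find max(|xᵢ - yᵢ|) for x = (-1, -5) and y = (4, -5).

max(|x_i - y_i|) = max(|-1 - 4|, |-5 - (-5)|) = max(5, 0) = 5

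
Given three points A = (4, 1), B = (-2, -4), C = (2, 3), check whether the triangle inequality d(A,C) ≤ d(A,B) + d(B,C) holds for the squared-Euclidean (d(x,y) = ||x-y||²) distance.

d(A,B) = 6² + 5² = 61, d(B,C) = 4² + 7² = 65, d(A,C) = 2² + 2² = 8.
d(A,C) = 8 ≤ 61 + 65 = 126. Triangle inequality is satisfied.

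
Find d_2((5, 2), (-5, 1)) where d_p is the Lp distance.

(Σ|x_i - y_i|^2)^(1/2) = (|5 - (-5)|^2 + |2 - 1|^2)^(1/2)
= (10^2 + 1^2)^(1/2) = (100 + 1)^(1/2) = (101)^(1/2) ≈ 10.0499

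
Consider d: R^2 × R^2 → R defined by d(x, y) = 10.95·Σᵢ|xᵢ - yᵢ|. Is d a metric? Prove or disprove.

Yes. The L1 (Manhattan) norm induces a metric on R^2, and multiplying a metric by a positive constant 10.95 > 0 preserves all four axioms: non-negativity (10.95·||x-y|| ≥ 0), identity (10.95·||x-y|| = 0 ⟺ ||x-y|| = 0 ⟺ x = y), symmetry (||x-y|| = ||y-x||), and the triangle inequality (10.95·||x-z|| ≤ 10.95·||x-y|| + 10.95·||y-z||). So d is a metric.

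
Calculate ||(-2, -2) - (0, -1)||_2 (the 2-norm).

(Σ|x_i - y_i|^2)^(1/2) = (|-2 - 0|^2 + |-2 - (-1)|^2)^(1/2)
= (2^2 + 1^2)^(1/2) = (4 + 1)^(1/2) = (5)^(1/2) ≈ 2.2361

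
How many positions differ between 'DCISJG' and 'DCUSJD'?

Differing positions: 3, 6. Hamming distance = 2.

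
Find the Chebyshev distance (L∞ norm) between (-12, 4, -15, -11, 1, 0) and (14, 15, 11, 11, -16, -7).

max(|x_i - y_i|) = max(|-12 - 14|, |4 - 15|, |-15 - 11|, |-11 - 11|, |1 - (-16)|, |0 - (-7)|) = max(26, 11, 26, 22, 17, 7) = 26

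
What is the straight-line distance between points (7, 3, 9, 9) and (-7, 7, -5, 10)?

√(Σ(x_i - y_i)²) = √((7 - (-7))² + (3 - 7)² + (9 - (-5))² + (9 - 10)²)
= √(14² + (-4)² + 14² + (-1)²) = √(196 + 16 + 196 + 1) = √409 ≈ 20.2237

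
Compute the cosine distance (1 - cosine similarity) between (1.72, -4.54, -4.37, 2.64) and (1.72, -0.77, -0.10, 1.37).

With u = (1.72, -4.54, -4.37, 2.64), v = (1.72, -0.77, -0.10, 1.37):
u·v = 1.72·1.72 + (-4.54)·(-0.77) + (-4.37)·(-0.1) + 2.64·1.37 = 2.9584 + 3.4958 + 0.437 + 3.6168 = 10.508.
|u| = √(1.72² + (-4.54)² + (-4.37)² + 2.64²) = √(2.9584 + 20.6116 + 19.0969 + 6.9696) = √49.6365, |v| = √(1.72² + (-0.77)² + (-0.1)² + 1.37²) = √(2.9584 + 0.5929 + 0.01 + 1.8769) = √5.4382.
cos θ = (u·v)/(|u||v|) = 10.508/(√49.6365·√5.4382) ≈ 0.6396
Cosine distance = 1 - cos θ ≈ 1 - 0.6396 = 0.3604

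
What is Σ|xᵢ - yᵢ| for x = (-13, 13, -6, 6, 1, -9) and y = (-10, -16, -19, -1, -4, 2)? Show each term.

Σ|x_i - y_i| = |-13 - (-10)| + |13 - (-16)| + |-6 - (-19)| + |6 - (-1)| + |1 - (-4)| + |-9 - 2| = 3 + 29 + 13 + 7 + 5 + 11 = 68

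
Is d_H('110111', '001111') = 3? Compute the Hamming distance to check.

Differing positions: 1, 2, 3. Hamming distance = 3, so the claim is true.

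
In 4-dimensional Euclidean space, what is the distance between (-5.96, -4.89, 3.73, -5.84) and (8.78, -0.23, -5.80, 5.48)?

√(Σ(x_i - y_i)²) = √((-5.96 - 8.78)² + (-4.89 - (-0.23))² + (3.73 - (-5.8))² + (-5.84 - 5.48)²)
= √((-14.74)² + (-4.66)² + 9.53² + (-11.32)²) = √(217.2676 + 21.7156 + 90.8209 + 128.1424) = √457.9465 ≈ 21.3997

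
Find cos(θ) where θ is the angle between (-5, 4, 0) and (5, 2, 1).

With u = (-5, 4, 0), v = (5, 2, 1):
u·v = (-5)·5 + 4·2 + 0·1 = (-25) + 8 + 0 = -17.
|u| = √((-5)² + 4² + 0²) = √41, |v| = √(5² + 2² + 1²) = √30, so |u||v| = √(41·30) = √1230.
cos θ = (u·v)/(|u||v|) = -17/√1230 ≈ -0.4847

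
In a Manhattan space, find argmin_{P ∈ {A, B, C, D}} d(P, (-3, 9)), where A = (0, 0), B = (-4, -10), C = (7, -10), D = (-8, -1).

Distances: d(A) = 12, d(B) = 20, d(C) = 29, d(D) = 15. Nearest: A = (0, 0) with distance 12.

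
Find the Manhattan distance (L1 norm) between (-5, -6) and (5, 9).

Σ|x_i - y_i| = |-5 - 5| + |-6 - 9| = 10 + 15 = 25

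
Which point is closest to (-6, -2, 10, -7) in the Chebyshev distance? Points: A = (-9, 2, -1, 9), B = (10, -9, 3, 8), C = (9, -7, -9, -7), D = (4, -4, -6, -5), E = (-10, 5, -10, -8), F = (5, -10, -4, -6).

Distances: d(A) = 16, d(B) = 16, d(C) = 19, d(D) = 16, d(E) = 20, d(F) = 14. Nearest: F = (5, -10, -4, -6) with distance 14.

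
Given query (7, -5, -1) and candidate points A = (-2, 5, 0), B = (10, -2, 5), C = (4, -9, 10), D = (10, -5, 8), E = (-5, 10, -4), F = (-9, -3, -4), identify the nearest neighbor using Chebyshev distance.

Distances: d(A) = 10, d(B) = 6, d(C) = 11, d(D) = 9, d(E) = 15, d(F) = 16. Nearest: B = (10, -2, 5) with distance 6.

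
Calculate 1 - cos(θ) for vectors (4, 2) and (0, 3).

With u = (4, 2), v = (0, 3):
u·v = 4·0 + 2·3 = 0 + 6 = 6.
|u| = √(4² + 2²) = √20, |v| = √(0² + 3²) = √9, so |u||v| = √(20·9) = √180.
cos θ = (u·v)/(|u||v|) = 6/√180 ≈ 0.4472
Cosine distance = 1 - cos θ ≈ 1 - 0.4472 = 0.5528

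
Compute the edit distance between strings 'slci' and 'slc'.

Let D[i][j] be the edit distance between the first i characters of 'slci' and the first j characters of 'slc', with D[i][0] = i, D[0][j] = j, and D[i][j] = D[i-1][j-1] if the characters match, else 1 + min(D[i-1][j], D[i][j-1], D[i-1][j-1]). Filling the table (rows: prefixes of 'slci', columns: prefixes of 'slc'):
     ε  s  l  c
  ε  0  1  2  3
  s  1  0  1  2
  l  2  1  0  1
  c  3  2  1  0
  i  4  3  2  1
The bottom-right entry gives D[4][3] = 1, so no sequence of fewer than 1 edit works. Backtracking through the table gives one optimal edit sequence (1 edit):
  slci → slc (del i @4)
Edit distance = 1.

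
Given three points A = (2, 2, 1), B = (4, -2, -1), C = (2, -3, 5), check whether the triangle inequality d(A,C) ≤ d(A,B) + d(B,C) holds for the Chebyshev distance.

d(A,B) = max(2, 4, 2) = 4, d(B,C) = max(2, 1, 6) = 6, d(A,C) = max(0, 5, 4) = 5.
d(A,C) = 5 ≤ 4 + 6 = 10. Triangle inequality is satisfied.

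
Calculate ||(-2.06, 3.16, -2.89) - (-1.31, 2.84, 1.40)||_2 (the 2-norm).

(Σ|x_i - y_i|^2)^(1/2) = (|-2.06 - (-1.31)|^2 + |3.16 - 2.84|^2 + |-2.89 - 1.4|^2)^(1/2)
= (0.75^2 + 0.32^2 + 4.29^2)^(1/2) = (0.5625 + 0.1024 + 18.4041)^(1/2) = (19.069)^(1/2) ≈ 4.3668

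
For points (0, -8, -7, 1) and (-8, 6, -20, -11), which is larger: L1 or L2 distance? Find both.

L1 = |0 - (-8)| + |-8 - 6| + |-7 - (-20)| + |1 - (-11)| = 8 + 14 + 13 + 12 = 47
L2 = √(8² + 14² + 13² + 12²) = √573 ≈ 23.9374
L1 ≥ L2 always (equality iff movement is along one axis); L1 > L2 here.
Ratio L1/L2 = 47/√573 ≈ 1.9635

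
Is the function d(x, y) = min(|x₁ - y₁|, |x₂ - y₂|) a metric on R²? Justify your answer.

No. d fails identity of indiscernibles: take x = (3, 0) and y = (3, 6). Then d(x,y) = min(|3 - 3|, |0 - 6|) = min(0, 6) = 0, yet x ≠ y.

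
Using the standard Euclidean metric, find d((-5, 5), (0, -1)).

√(Σ(x_i - y_i)²) = √((-5 - 0)² + (5 - (-1))²)
= √((-5)² + 6²) = √(25 + 36) = √61 ≈ 7.8102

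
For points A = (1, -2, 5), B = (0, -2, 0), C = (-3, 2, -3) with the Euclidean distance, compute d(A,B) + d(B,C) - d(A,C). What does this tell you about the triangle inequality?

d(A,B) = √(1² + 0² + 5²) = √26 ≈ 5.099, d(B,C) = √(3² + 4² + 3²) = √34 ≈ 5.831, d(A,C) = √(4² + 4² + 8²) = √96 ≈ 9.798.
d(A,B) + d(B,C) - d(A,C) = 5.099 + 5.831 - 9.798 = 10.93 - 9.798 = 1.132 (to 4 decimal places). This is ≥ 0, so the triangle inequality holds for these points.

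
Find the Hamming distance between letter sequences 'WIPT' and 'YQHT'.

Differing positions: 1, 2, 3. Hamming distance = 3.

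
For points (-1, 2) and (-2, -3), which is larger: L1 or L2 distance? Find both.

L1 = |-1 - (-2)| + |2 - (-3)| = 1 + 5 = 6
L2 = √(1² + 5²) = √26 ≈ 5.099
L1 ≥ L2 always (equality iff movement is along one axis); L1 > L2 here.
Ratio L1/L2 = 6/√26 ≈ 1.1767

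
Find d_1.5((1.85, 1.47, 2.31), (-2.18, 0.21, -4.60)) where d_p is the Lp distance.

(Σ|x_i - y_i|^1.5)^(1/1.5) = (|1.85 - (-2.18)|^1.5 + |1.47 - 0.21|^1.5 + |2.31 - (-4.6)|^1.5)^(1/1.5)
= (4.03^1.5 + 1.26^1.5 + 6.91^1.5)^(1/1.5) ≈ (8.0902 + 1.4143 + 18.1642)^(1/1.5) = (27.6687)^(1/1.5) ≈ 9.148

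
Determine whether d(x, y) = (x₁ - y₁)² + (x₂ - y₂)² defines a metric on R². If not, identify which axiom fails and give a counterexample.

No. The squared Euclidean distance fails the triangle inequality. Counterexample: x = (0, 0), y = (1, 4), z = (2, 8). d(x,z) = 2² + 8² = 68, but d(x,y) + d(y,z) = (1² + 4²) + (1² + 4²) = 17 + 17 = 34. Since 68 > 34, the triangle inequality is violated. (Note: √d, the ordinary Euclidean distance, IS a metric.)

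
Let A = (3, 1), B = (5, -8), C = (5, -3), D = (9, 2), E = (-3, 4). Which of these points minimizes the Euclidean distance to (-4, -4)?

Distances: d(A) ≈ 8.6023, d(B) ≈ 9.8489, d(C) ≈ 9.0554, d(D) ≈ 14.3178, d(E) ≈ 8.0623. Nearest: E = (-3, 4) with distance 8.0623.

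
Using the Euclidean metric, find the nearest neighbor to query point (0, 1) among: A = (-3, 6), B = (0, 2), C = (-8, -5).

Distances: d(A) ≈ 5.831, d(B) = 1, d(C) = 10. Nearest: B = (0, 2) with distance 1.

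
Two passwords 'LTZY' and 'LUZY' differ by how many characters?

Differing positions: 2. Hamming distance = 1.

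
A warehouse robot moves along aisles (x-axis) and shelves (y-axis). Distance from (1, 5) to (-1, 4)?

Σ|x_i - y_i| = |1 - (-1)| + |5 - 4| = 2 + 1 = 3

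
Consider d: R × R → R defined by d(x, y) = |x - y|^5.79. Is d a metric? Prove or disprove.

No. d(x,y) = |x-y|^5.79 fails the triangle inequality since p = 5.79 > 1. Counterexample: x = -1, y = 6, z = 12. d(x,z) = |-1 - 12|^5.79 = 13^5.79 ≈ 2816644.3279, but d(x,y) + d(y,z) = 7^5.79 + 6^5.79 ≈ 78183.9579 + 32025.4868 = 110209.4447. Since 2816644.3279 > 110209.4447, the triangle inequality is violated.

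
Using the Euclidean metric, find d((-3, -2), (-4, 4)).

√(Σ(x_i - y_i)²) = √((-3 - (-4))² + (-2 - 4)²)
= √(1² + (-6)²) = √(1 + 36) = √37 ≈ 6.0828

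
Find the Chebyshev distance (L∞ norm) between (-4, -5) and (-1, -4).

max(|x_i - y_i|) = max(|-4 - (-1)|, |-5 - (-4)|) = max(3, 1) = 3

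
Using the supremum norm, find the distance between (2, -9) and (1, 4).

max(|x_i - y_i|) = max(|2 - 1|, |-9 - 4|) = max(1, 13) = 13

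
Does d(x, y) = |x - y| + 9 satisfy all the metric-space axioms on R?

No. d fails identity of indiscernibles (specifically d(x,x) = 0): d(2, 2) = |2 - 2| + 9 = 0 + 9 = 9 ≠ 0.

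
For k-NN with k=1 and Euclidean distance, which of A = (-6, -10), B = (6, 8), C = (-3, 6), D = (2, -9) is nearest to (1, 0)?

Distances: d(A) ≈ 12.2066, d(B) ≈ 9.434, d(C) ≈ 7.2111, d(D) ≈ 9.0554. Nearest: C = (-3, 6) with distance 7.2111.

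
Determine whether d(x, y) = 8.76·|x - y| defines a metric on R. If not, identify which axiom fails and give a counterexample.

Yes. Since |x - y| is a metric on R and 8.76 > 0, the positive scalar multiple 8.76·|x - y| is also a metric: scaling by a positive constant preserves non-negativity, identity (d=0 ⟺ |x-y|=0 ⟺ x=y), symmetry, and the triangle inequality.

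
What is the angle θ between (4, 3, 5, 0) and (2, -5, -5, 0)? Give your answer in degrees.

With u = (4, 3, 5, 0), v = (2, -5, -5, 0):
u·v = 4·2 + 3·(-5) + 5·(-5) + 0·0 = 8 + (-15) + (-25) + 0 = -32.
|u| = √(4² + 3² + 5² + 0²) = √50, |v| = √(2² + (-5)² + (-5)² + 0²) = √54, so |u||v| = √(50·54) = √2700.
cos θ = (u·v)/(|u||v|) = -32/√2700 ≈ -0.61584
θ = arccos(-0.61584) ≈ 128.01°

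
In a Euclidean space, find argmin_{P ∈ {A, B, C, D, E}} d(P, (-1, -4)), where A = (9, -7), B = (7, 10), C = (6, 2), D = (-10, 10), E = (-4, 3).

Distances: d(A) ≈ 10.4403, d(B) ≈ 16.1245, d(C) ≈ 9.2195, d(D) ≈ 16.6433, d(E) ≈ 7.6158. Nearest: E = (-4, 3) with distance 7.6158.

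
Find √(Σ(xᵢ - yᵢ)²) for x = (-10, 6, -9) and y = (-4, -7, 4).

√(Σ(x_i - y_i)²) = √((-10 - (-4))² + (6 - (-7))² + (-9 - 4)²)
= √((-6)² + 13² + (-13)²) = √(36 + 169 + 169) = √374 ≈ 19.3391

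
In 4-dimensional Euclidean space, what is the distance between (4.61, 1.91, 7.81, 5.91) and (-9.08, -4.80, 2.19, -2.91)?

√(Σ(x_i - y_i)²) = √((4.61 - (-9.08))² + (1.91 - (-4.8))² + (7.81 - 2.19)² + (5.91 - (-2.91))²)
= √(13.69² + 6.71² + 5.62² + 8.82²) = √(187.4161 + 45.0241 + 31.5844 + 77.7924) = √341.817 ≈ 18.4883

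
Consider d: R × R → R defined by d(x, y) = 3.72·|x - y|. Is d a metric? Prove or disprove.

Yes. Since |x - y| is a metric on R and 3.72 > 0, the positive scalar multiple 3.72·|x - y| is also a metric: scaling by a positive constant preserves non-negativity, identity (d=0 ⟺ |x-y|=0 ⟺ x=y), symmetry, and the triangle inequality.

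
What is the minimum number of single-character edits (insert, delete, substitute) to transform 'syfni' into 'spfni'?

Let D[i][j] be the edit distance between the first i characters of 'syfni' and the first j characters of 'spfni', with D[i][0] = i, D[0][j] = j, and D[i][j] = D[i-1][j-1] if the characters match, else 1 + min(D[i-1][j], D[i][j-1], D[i-1][j-1]). Filling the table (rows: prefixes of 'syfni', columns: prefixes of 'spfni'):
     ε  s  p  f  n  i
  ε  0  1  2  3  4  5
  s  1  0  1  2  3  4
  y  2  1  1  2  3  4
  f  3  2  2  1  2  3
  n  4  3  3  2  1  2
  i  5  4  4  3  2  1
The bottom-right entry gives D[5][5] = 1, so no sequence of fewer than 1 edit works. Backtracking through the table gives one optimal edit sequence (1 edit):
  syfni → spfni (sub y→p @2)
Edit distance = 1.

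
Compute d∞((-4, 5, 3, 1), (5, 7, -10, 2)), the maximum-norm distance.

max(|x_i - y_i|) = max(|-4 - 5|, |5 - 7|, |3 - (-10)|, |1 - 2|) = max(9, 2, 13, 1) = 13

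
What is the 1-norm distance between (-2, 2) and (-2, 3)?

Σ|x_i - y_i| = |-2 - (-2)| + |2 - 3| = 0 + 1 = 1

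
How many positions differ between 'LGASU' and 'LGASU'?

Differing positions: none. Hamming distance = 0.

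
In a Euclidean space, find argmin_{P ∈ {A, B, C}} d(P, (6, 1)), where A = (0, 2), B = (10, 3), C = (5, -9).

Distances: d(A) ≈ 6.0828, d(B) ≈ 4.4721, d(C) ≈ 10.0499. Nearest: B = (10, 3) with distance 4.4721.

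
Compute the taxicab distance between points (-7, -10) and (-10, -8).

Σ|x_i - y_i| = |-7 - (-10)| + |-10 - (-8)| = 3 + 2 = 5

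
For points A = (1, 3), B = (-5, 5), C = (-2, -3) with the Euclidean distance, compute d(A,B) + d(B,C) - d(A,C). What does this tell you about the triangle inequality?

d(A,B) = √(6² + 2²) = √40 ≈ 6.3246, d(B,C) = √(3² + 8²) = √73 ≈ 8.544, d(A,C) = √(3² + 6²) = √45 ≈ 6.7082.
d(A,B) + d(B,C) - d(A,C) = 6.3246 + 8.544 - 6.7082 = 14.8686 - 6.7082 = 8.1604 (to 4 decimal places). This is ≥ 0, so the triangle inequality holds for these points.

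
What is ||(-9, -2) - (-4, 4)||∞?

max(|x_i - y_i|) = max(|-9 - (-4)|, |-2 - 4|) = max(5, 6) = 6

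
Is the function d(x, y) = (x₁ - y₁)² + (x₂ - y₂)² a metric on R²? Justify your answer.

No. The squared Euclidean distance fails the triangle inequality. Counterexample: x = (0, 0), y = (3, 2), z = (6, 4). d(x,z) = 6² + 4² = 52, but d(x,y) + d(y,z) = (3² + 2²) + (3² + 2²) = 13 + 13 = 26. Since 52 > 26, the triangle inequality is violated. (Note: √d, the ordinary Euclidean distance, IS a metric.)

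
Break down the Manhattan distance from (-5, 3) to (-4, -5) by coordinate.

Σ|x_i - y_i| = |-5 - (-4)| + |3 - (-5)| = 1 + 8 = 9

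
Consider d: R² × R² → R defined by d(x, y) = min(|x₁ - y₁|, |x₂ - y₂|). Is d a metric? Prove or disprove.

No. d fails identity of indiscernibles: take x = (-4, 0) and y = (-4, 2). Then d(x,y) = min(|-4 - (-4)|, |0 - 2|) = min(0, 2) = 0, yet x ≠ y.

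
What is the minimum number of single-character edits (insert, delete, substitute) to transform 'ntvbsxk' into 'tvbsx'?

Let D[i][j] be the edit distance between the first i characters of 'ntvbsxk' and the first j characters of 'tvbsx', with D[i][0] = i, D[0][j] = j, and D[i][j] = D[i-1][j-1] if the characters match, else 1 + min(D[i-1][j], D[i][j-1], D[i-1][j-1]). Filling the table (rows: prefixes of 'ntvbsxk', columns: prefixes of 'tvbsx'):
     ε  t  v  b  s  x
  ε  0  1  2  3  4  5
  n  1  1  2  3  4  5
  t  2  1  2  3  4  5
  v  3  2  1  2  3  4
  b  4  3  2  1  2  3
  s  5  4  3  2  1  2
  x  6  5  4  3  2  1
  k  7  6  5  4  3  2
The bottom-right entry gives D[7][5] = 2, so no sequence of fewer than 2 edits works. Backtracking through the table gives one optimal edit sequence (2 edits):
  ntvbsxk → tvbsxk (del n @1)
  tvbsxk → tvbsx (del k @6)
Edit distance = 2.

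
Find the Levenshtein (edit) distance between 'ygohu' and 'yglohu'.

Let D[i][j] be the edit distance between the first i characters of 'ygohu' and the first j characters of 'yglohu', with D[i][0] = i, D[0][j] = j, and D[i][j] = D[i-1][j-1] if the characters match, else 1 + min(D[i-1][j], D[i][j-1], D[i-1][j-1]). Filling the table (rows: prefixes of 'ygohu', columns: prefixes of 'yglohu'):
     ε  y  g  l  o  h  u
  ε  0  1  2  3  4  5  6
  y  1  0  1  2  3  4  5
  g  2  1  0  1  2  3  4
  o  3  2  1  1  1  2  3
  h  4  3  2  2  2  1  2
  u  5  4  3  3  3  2  1
The bottom-right entry gives D[5][6] = 1, so no sequence of fewer than 1 edit works. Backtracking through the table gives one optimal edit sequence (1 edit):
  ygohu → yglohu (ins l @3)
Edit distance = 1.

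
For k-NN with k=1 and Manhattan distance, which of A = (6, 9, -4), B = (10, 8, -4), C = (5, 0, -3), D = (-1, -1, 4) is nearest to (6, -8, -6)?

Distances: d(A) = 19, d(B) = 22, d(C) = 12, d(D) = 24. Nearest: C = (5, 0, -3) with distance 12.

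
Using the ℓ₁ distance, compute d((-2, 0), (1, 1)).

Σ|x_i - y_i| = |-2 - 1| + |0 - 1| = 3 + 1 = 4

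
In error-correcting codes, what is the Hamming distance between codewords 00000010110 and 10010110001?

Differing positions: 1, 4, 6, 9, 10, 11. Hamming distance = 6.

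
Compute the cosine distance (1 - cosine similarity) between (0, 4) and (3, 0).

With u = (0, 4), v = (3, 0):
u·v = 0·3 + 4·0 = 0 + 0 = 0.
|u| = √(0² + 4²) = √16, |v| = √(3² + 0²) = √9, so |u||v| = √(16·9) = √144 = 12.
cos θ = (u·v)/(|u||v|) = 0/12 = 0
Cosine distance = 1 - cos θ = 1 - 0 = 1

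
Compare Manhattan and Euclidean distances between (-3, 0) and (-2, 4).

L1 = |-3 - (-2)| + |0 - 4| = 1 + 4 = 5
L2 = √(1² + 4²) = √17 ≈ 4.1231
L1 ≥ L2 always (equality iff movement is along one axis); L1 > L2 here.
Ratio L1/L2 = 5/√17 ≈ 1.2127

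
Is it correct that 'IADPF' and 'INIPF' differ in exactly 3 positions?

Differing positions: 2, 3. Hamming distance = 2, so the claim that d_H = 3 is false.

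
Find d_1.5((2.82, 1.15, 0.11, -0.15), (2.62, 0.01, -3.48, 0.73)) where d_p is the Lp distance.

(Σ|x_i - y_i|^1.5)^(1/1.5) = (|2.82 - 2.62|^1.5 + |1.15 - 0.01|^1.5 + |0.11 - (-3.48)|^1.5 + |-0.15 - 0.73|^1.5)^(1/1.5)
= (0.2^1.5 + 1.14^1.5 + 3.59^1.5 + 0.88^1.5)^(1/1.5) ≈ (0.0894 + 1.2172 + 6.8021 + 0.8255)^(1/1.5) = (8.9342)^(1/1.5) ≈ 4.3056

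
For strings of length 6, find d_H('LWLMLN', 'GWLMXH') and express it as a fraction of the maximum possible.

Differing positions: 1, 5, 6. Hamming distance = 3. The maximum possible Hamming distance for length-6 strings is 6, so d_H/6 = 3/6 = 0.5.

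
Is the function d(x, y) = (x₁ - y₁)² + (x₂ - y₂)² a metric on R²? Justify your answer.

No. The squared Euclidean distance fails the triangle inequality. Counterexample: x = (0, 0), y = (4, 5), z = (8, 10). d(x,z) = 8² + 10² = 164, but d(x,y) + d(y,z) = (4² + 5²) + (4² + 5²) = 41 + 41 = 82. Since 164 > 82, the triangle inequality is violated. (Note: √d, the ordinary Euclidean distance, IS a metric.)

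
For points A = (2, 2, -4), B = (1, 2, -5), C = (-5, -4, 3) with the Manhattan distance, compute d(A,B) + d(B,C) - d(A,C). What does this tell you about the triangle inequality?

d(A,B) = 1 + 0 + 1 = 2, d(B,C) = 6 + 6 + 8 = 20, d(A,C) = 7 + 6 + 7 = 20.
d(A,B) + d(B,C) - d(A,C) = 2 + 20 - 20 = 22 - 20 = 2. This is ≥ 0, so the triangle inequality holds for these points.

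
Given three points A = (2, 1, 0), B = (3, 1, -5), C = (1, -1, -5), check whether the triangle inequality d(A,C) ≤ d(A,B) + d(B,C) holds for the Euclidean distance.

d(A,B) = √(1² + 0² + 5²) = √26 ≈ 5.099, d(B,C) = √(2² + 2² + 0²) = √8 ≈ 2.8284, d(A,C) = √(1² + 2² + 5²) = √30 ≈ 5.4772.
d(A,C) ≈ 5.4772 ≤ 5.099 + 2.8284 = 7.9274. Triangle inequality is satisfied.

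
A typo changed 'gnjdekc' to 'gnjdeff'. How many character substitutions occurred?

Differing positions: 6, 7. Hamming distance = 2.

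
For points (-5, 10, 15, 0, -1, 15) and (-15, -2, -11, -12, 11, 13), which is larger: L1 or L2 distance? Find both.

L1 = |-5 - (-15)| + |10 - (-2)| + |15 - (-11)| + |0 - (-12)| + |-1 - 11| + |15 - 13| = 10 + 12 + 26 + 12 + 12 + 2 = 74
L2 = √(10² + 12² + 26² + 12² + 12² + 2²) = √1212 ≈ 34.8138
L1 ≥ L2 always (equality iff movement is along one axis); L1 > L2 here.
Ratio L1/L2 = 74/√1212 ≈ 2.1256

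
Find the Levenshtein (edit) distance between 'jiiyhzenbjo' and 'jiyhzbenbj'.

Let D[i][j] be the edit distance between the first i characters of 'jiiyhzenbjo' and the first j characters of 'jiyhzbenbj', with D[i][0] = i, D[0][j] = j, and D[i][j] = D[i-1][j-1] if the characters match, else 1 + min(D[i-1][j], D[i][j-1], D[i-1][j-1]). Filling the table (rows: prefixes of 'jiiyhzenbjo', columns: prefixes of 'jiyhzbenbj'):
     ε  j  i  y  h  z  b  e  n  b  j
  ε  0  1  2  3  4  5  6  7  8  9 10
  j  1  0  1  2  3  4  5  6  7  8  9
  i  2  1  0  1  2  3  4  5  6  7  8
  i  3  2  1  1  2  3  4  5  6  7  8
  y  4  3  2  1  2  3  4  5  6  7  8
  h  5  4  3  2  1  2  3  4  5  6  7
  z  6  5  4  3  2  1  2  3  4  5  6
  e  7  6  5  4  3  2  2  2  3  4  5
  n  8  7  6  5  4  3  3  3  2  3  4
  b  9  8  7  6  5  4  3  4  3  2  3
  j 10  9  8  7  6  5  4  4  4  3  2
  o 11 10  9  8  7  6  5  5  5  4  3
The bottom-right entry gives D[11][10] = 3, so no sequence of fewer than 3 edits works. Backtracking through the table gives one optimal edit sequence (3 edits):
  jiiyhzenbjo → jiyhzenbjo (del i @2)
  jiyhzenbjo → jiyhzbenbjo (ins b @6)
  jiyhzbenbjo → jiyhzbenbj (del o @11)
Edit distance = 3.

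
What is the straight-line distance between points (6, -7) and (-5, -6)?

√(Σ(x_i - y_i)²) = √((6 - (-5))² + (-7 - (-6))²)
= √(11² + (-1)²) = √(121 + 1) = √122 ≈ 11.0454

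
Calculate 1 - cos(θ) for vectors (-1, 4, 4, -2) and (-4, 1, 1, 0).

With u = (-1, 4, 4, -2), v = (-4, 1, 1, 0):
u·v = (-1)·(-4) + 4·1 + 4·1 + (-2)·0 = 4 + 4 + 4 + 0 = 12.
|u| = √((-1)² + 4² + 4² + (-2)²) = √37, |v| = √((-4)² + 1² + 1² + 0²) = √18, so |u||v| = √(37·18) = √666.
cos θ = (u·v)/(|u||v|) = 12/√666 ≈ 0.465
Cosine distance = 1 - cos θ ≈ 1 - 0.465 = 0.535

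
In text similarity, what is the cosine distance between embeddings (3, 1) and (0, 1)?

With u = (3, 1), v = (0, 1):
u·v = 3·0 + 1·1 = 0 + 1 = 1.
|u| = √(3² + 1²) = √10, |v| = √(0² + 1²) = √1, so |u||v| = √(10·1) = √10.
cos θ = (u·v)/(|u||v|) = 1/√10 ≈ 0.3162
Cosine distance = 1 - cos θ ≈ 1 - 0.3162 = 0.6838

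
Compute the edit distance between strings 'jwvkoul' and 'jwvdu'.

Let D[i][j] be the edit distance between the first i characters of 'jwvkoul' and the first j characters of 'jwvdu', with D[i][0] = i, D[0][j] = j, and D[i][j] = D[i-1][j-1] if the characters match, else 1 + min(D[i-1][j], D[i][j-1], D[i-1][j-1]). Filling the table (rows: prefixes of 'jwvkoul', columns: prefixes of 'jwvdu'):
     ε  j  w  v  d  u
  ε  0  1  2  3  4  5
  j  1  0  1  2  3  4
  w  2  1  0  1  2  3
  v  3  2  1  0  1  2
  k  4  3  2  1  1  2
  o  5  4  3  2  2  2
  u  6  5  4  3  3  2
  l  7  6  5  4  4  3
The bottom-right entry gives D[7][5] = 3, so no sequence of fewer than 3 edits works. Backtracking through the table gives one optimal edit sequence (3 edits):
  jwvkoul → jwvoul (del k @4)
  jwvoul → jwvdul (sub o→d @4)
  jwvdul → jwvdu (del l @6)
Edit distance = 3.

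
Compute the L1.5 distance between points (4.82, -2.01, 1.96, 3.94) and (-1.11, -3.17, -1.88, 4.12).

(Σ|x_i - y_i|^1.5)^(1/1.5) = (|4.82 - (-1.11)|^1.5 + |-2.01 - (-3.17)|^1.5 + |1.96 - (-1.88)|^1.5 + |3.94 - 4.12|^1.5)^(1/1.5)
= (5.93^1.5 + 1.16^1.5 + 3.84^1.5 + 0.18^1.5)^(1/1.5) ≈ (14.4405 + 1.2494 + 7.5248 + 0.0764)^(1/1.5) = (23.2911)^(1/1.5) ≈ 8.1557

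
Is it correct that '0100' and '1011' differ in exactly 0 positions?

Differing positions: 1, 2, 3, 4. Hamming distance = 4, so the claim that d_H = 0 is false.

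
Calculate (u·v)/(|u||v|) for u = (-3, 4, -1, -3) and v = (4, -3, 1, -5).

With u = (-3, 4, -1, -3), v = (4, -3, 1, -5):
u·v = (-3)·4 + 4·(-3) + (-1)·1 + (-3)·(-5) = (-12) + (-12) + (-1) + 15 = -10.
|u| = √((-3)² + 4² + (-1)² + (-3)²) = √35, |v| = √(4² + (-3)² + 1² + (-5)²) = √51, so |u||v| = √(35·51) = √1785.
cos θ = (u·v)/(|u||v|) = -10/√1785 ≈ -0.2367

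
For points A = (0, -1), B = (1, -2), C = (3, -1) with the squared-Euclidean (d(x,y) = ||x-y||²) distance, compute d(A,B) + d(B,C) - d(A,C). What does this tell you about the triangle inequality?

d(A,B) = 1² + 1² = 2, d(B,C) = 2² + 1² = 5, d(A,C) = 3² + 0² = 9.
d(A,B) + d(B,C) - d(A,C) = 2 + 5 - 9 = 7 - 9 = -2. This is < 0, so the triangle inequality FAILS for these points (squared-Euclidean is not a metric).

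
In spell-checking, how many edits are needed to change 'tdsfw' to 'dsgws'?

Let D[i][j] be the edit distance between the first i characters of 'tdsfw' and the first j characters of 'dsgws', with D[i][0] = i, D[0][j] = j, and D[i][j] = D[i-1][j-1] if the characters match, else 1 + min(D[i-1][j], D[i][j-1], D[i-1][j-1]). Filling the table (rows: prefixes of 'tdsfw', columns: prefixes of 'dsgws'):
     ε  d  s  g  w  s
  ε  0  1  2  3  4  5
  t  1  1  2  3  4  5
  d  2  1  2  3  4  5
  s  3  2  1  2  3  4
  f  4  3  2  2  3  4
  w  5  4  3  3  2  3
The bottom-right entry gives D[5][5] = 3, so no sequence of fewer than 3 edits works. Backtracking through the table gives one optimal edit sequence (3 edits):
  tdsfw → dsfw (del t @1)
  dsfw → dsgw (sub f→g @3)
  dsgw → dsgws (ins s @5)
Edit distance = 3.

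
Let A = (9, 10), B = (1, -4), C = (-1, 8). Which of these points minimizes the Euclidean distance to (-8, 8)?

Distances: d(A) ≈ 17.1172, d(B) = 15, d(C) = 7. Nearest: C = (-1, 8) with distance 7.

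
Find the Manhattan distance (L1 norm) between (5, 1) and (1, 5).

Σ|x_i - y_i| = |5 - 1| + |1 - 5| = 4 + 4 = 8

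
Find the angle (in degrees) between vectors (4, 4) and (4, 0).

With u = (4, 4), v = (4, 0):
u·v = 4·4 + 4·0 = 16 + 0 = 16.
|u| = √(4² + 4²) = √32, |v| = √(4² + 0²) = √16, so |u||v| = √(32·16) = √512.
cos θ = (u·v)/(|u||v|) = 16/√512 ≈ 0.707107
θ = arccos(0.707107) ≈ 45°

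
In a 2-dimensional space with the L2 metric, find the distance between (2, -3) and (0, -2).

(Σ|x_i - y_i|^2)^(1/2) = (|2 - 0|^2 + |-3 - (-2)|^2)^(1/2)
= (2^2 + 1^2)^(1/2) = (4 + 1)^(1/2) = (5)^(1/2) ≈ 2.2361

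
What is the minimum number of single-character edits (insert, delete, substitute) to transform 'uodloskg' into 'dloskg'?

Let D[i][j] be the edit distance between the first i characters of 'uodloskg' and the first j characters of 'dloskg', with D[i][0] = i, D[0][j] = j, and D[i][j] = D[i-1][j-1] if the characters match, else 1 + min(D[i-1][j], D[i][j-1], D[i-1][j-1]). Filling the table (rows: prefixes of 'uodloskg', columns: prefixes of 'dloskg'):
     ε  d  l  o  s  k  g
  ε  0  1  2  3  4  5  6
  u  1  1  2  3  4  5  6
  o  2  2  2  2  3  4  5
  d  3  2  3  3  3  4  5
  l  4  3  2  3  4  4  5
  o  5  4  3  2  3  4  5
  s  6  5  4  3  2  3  4
  k  7  6  5  4  3  2  3
  g  8  7  6  5  4  3  2
The bottom-right entry gives D[8][6] = 2, so no sequence of fewer than 2 edits works. Backtracking through the table gives one optimal edit sequence (2 edits):
  uodloskg → odloskg (del u @1)
  odloskg → dloskg (del o @1)
Edit distance = 2.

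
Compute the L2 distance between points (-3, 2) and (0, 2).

(Σ|x_i - y_i|^2)^(1/2) = (|-3 - 0|^2 + |2 - 2|^2)^(1/2)
= (3^2 + 0^2)^(1/2) = (9 + 0)^(1/2) = (9)^(1/2) = 3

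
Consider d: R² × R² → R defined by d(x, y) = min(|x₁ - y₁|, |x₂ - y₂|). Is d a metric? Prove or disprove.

No. d fails identity of indiscernibles: take x = (-3, 0) and y = (-3, 4). Then d(x,y) = min(|-3 - (-3)|, |0 - 4|) = min(0, 4) = 0, yet x ≠ y.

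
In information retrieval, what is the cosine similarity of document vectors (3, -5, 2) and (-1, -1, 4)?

With u = (3, -5, 2), v = (-1, -1, 4):
u·v = 3·(-1) + (-5)·(-1) + 2·4 = (-3) + 5 + 8 = 10.
|u| = √(3² + (-5)² + 2²) = √38, |v| = √((-1)² + (-1)² + 4²) = √18, so |u||v| = √(38·18) = √684.
cos θ = (u·v)/(|u||v|) = 10/√684 ≈ 0.3824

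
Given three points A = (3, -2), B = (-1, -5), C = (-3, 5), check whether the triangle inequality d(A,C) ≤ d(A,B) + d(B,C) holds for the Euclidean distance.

d(A,B) = √(4² + 3²) = √25 = 5, d(B,C) = √(2² + 10²) = √104 ≈ 10.198, d(A,C) = √(6² + 7²) = √85 ≈ 9.2195.
d(A,C) ≈ 9.2195 ≤ 5 + 10.198 = 15.198. Triangle inequality is satisfied.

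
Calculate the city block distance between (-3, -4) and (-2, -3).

Σ|x_i - y_i| = |-3 - (-2)| + |-4 - (-3)| = 1 + 1 = 2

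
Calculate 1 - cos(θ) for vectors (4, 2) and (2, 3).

With u = (4, 2), v = (2, 3):
u·v = 4·2 + 2·3 = 8 + 6 = 14.
|u| = √(4² + 2²) = √20, |v| = √(2² + 3²) = √13, so |u||v| = √(20·13) = √260.
cos θ = (u·v)/(|u||v|) = 14/√260 ≈ 0.8682
Cosine distance = 1 - cos θ ≈ 1 - 0.8682 = 0.1318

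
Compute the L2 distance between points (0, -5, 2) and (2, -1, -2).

(Σ|x_i - y_i|^2)^(1/2) = (|0 - 2|^2 + |-5 - (-1)|^2 + |2 - (-2)|^2)^(1/2)
= (2^2 + 4^2 + 4^2)^(1/2) = (4 + 16 + 16)^(1/2) = (36)^(1/2) = 6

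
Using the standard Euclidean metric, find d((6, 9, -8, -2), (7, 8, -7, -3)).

√(Σ(x_i - y_i)²) = √((6 - 7)² + (9 - 8)² + (-8 - (-7))² + (-2 - (-3))²)
= √((-1)² + 1² + (-1)² + 1²) = √(1 + 1 + 1 + 1) = √4 = 2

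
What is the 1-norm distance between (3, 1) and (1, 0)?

Σ|x_i - y_i| = |3 - 1| + |1 - 0| = 2 + 1 = 3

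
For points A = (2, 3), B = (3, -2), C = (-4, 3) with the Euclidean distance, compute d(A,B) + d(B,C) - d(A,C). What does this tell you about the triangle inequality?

d(A,B) = √(1² + 5²) = √26 ≈ 5.099, d(B,C) = √(7² + 5²) = √74 ≈ 8.6023, d(A,C) = √(6² + 0²) = √36 = 6.
d(A,B) + d(B,C) - d(A,C) = 5.099 + 8.6023 - 6 = 13.7013 - 6 = 7.7013 (to 4 decimal places). This is ≥ 0, so the triangle inequality holds for these points.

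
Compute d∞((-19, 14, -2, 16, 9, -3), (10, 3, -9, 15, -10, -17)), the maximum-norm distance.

max(|x_i - y_i|) = max(|-19 - 10|, |14 - 3|, |-2 - (-9)|, |16 - 15|, |9 - (-10)|, |-3 - (-17)|) = max(29, 11, 7, 1, 19, 14) = 29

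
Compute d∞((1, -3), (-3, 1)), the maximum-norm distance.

max(|x_i - y_i|) = max(|1 - (-3)|, |-3 - 1|) = max(4, 4) = 4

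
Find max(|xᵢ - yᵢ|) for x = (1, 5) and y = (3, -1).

max(|x_i - y_i|) = max(|1 - 3|, |5 - (-1)|) = max(2, 6) = 6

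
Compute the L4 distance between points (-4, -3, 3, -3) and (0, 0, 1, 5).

(Σ|x_i - y_i|^4)^(1/4) = (|-4 - 0|^4 + |-3 - 0|^4 + |3 - 1|^4 + |-3 - 5|^4)^(1/4)
= (4^4 + 3^4 + 2^4 + 8^4)^(1/4) = (256 + 81 + 16 + 4096)^(1/4) = (4449)^(1/4) ≈ 8.1671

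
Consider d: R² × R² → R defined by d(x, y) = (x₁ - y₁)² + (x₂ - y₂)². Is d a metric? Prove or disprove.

No. The squared Euclidean distance fails the triangle inequality. Counterexample: x = (0, 0), y = (2, 2), z = (4, 4). d(x,z) = 4² + 4² = 32, but d(x,y) + d(y,z) = (2² + 2²) + (2² + 2²) = 8 + 8 = 16. Since 32 > 16, the triangle inequality is violated. (Note: √d, the ordinary Euclidean distance, IS a metric.)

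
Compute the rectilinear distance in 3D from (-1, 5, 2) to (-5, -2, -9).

Σ|x_i - y_i| = |-1 - (-5)| + |5 - (-2)| + |2 - (-9)| = 4 + 7 + 11 = 22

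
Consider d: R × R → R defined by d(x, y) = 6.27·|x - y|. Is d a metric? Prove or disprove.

Yes. Since |x - y| is a metric on R and 6.27 > 0, the positive scalar multiple 6.27·|x - y| is also a metric: scaling by a positive constant preserves non-negativity, identity (d=0 ⟺ |x-y|=0 ⟺ x=y), symmetry, and the triangle inequality.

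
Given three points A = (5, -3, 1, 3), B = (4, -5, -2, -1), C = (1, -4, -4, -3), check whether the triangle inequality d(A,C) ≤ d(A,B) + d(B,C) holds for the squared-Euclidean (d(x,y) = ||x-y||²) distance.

d(A,B) = 1² + 2² + 3² + 4² = 30, d(B,C) = 3² + 1² + 2² + 2² = 18, d(A,C) = 4² + 1² + 5² + 6² = 78.
d(A,C) = 78 > 30 + 18 = 48. Triangle inequality is VIOLATED. (Squared-Euclidean is not a metric — this is a counterexample.)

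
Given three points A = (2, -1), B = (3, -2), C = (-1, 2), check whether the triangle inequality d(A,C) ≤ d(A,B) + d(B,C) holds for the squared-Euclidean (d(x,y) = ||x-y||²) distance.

d(A,B) = 1² + 1² = 2, d(B,C) = 4² + 4² = 32, d(A,C) = 3² + 3² = 18.
d(A,C) = 18 ≤ 2 + 32 = 34. Triangle inequality is satisfied.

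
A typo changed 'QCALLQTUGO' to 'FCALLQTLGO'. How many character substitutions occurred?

Differing positions: 1, 8. Hamming distance = 2.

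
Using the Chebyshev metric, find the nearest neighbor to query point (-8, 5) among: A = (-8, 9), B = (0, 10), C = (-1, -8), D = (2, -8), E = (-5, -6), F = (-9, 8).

Distances: d(A) = 4, d(B) = 8, d(C) = 13, d(D) = 13, d(E) = 11, d(F) = 3. Nearest: F = (-9, 8) with distance 3.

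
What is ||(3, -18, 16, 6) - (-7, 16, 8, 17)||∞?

max(|x_i - y_i|) = max(|3 - (-7)|, |-18 - 16|, |16 - 8|, |6 - 17|) = max(10, 34, 8, 11) = 34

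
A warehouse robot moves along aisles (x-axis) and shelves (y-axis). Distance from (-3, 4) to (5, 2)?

Σ|x_i - y_i| = |-3 - 5| + |4 - 2| = 8 + 2 = 10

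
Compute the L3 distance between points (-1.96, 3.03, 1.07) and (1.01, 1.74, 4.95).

(Σ|x_i - y_i|^3)^(1/3) = (|-1.96 - 1.01|^3 + |3.03 - 1.74|^3 + |1.07 - 4.95|^3)^(1/3)
= (2.97^3 + 1.29^3 + 3.88^3)^(1/3) ≈ (26.1981 + 2.1467 + 58.4111)^(1/3) = (86.7559)^(1/3) ≈ 4.4269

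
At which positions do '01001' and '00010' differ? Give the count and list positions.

Differing positions: 2, 4, 5. Hamming distance = 3.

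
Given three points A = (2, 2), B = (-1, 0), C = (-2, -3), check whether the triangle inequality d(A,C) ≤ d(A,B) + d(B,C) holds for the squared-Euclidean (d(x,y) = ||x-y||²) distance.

d(A,B) = 3² + 2² = 13, d(B,C) = 1² + 3² = 10, d(A,C) = 4² + 5² = 41.
d(A,C) = 41 > 13 + 10 = 23. Triangle inequality is VIOLATED. (Squared-Euclidean is not a metric — this is a counterexample.)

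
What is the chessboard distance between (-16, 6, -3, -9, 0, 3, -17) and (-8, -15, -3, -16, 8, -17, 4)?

max(|x_i - y_i|) = max(|-16 - (-8)|, |6 - (-15)|, |-3 - (-3)|, |-9 - (-16)|, |0 - 8|, |3 - (-17)|, |-17 - 4|) = max(8, 21, 0, 7, 8, 20, 21) = 21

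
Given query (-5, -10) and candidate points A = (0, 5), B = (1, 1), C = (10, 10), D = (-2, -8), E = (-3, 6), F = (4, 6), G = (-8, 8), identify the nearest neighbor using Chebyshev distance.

Distances: d(A) = 15, d(B) = 11, d(C) = 20, d(D) = 3, d(E) = 16, d(F) = 16, d(G) = 18. Nearest: D = (-2, -8) with distance 3.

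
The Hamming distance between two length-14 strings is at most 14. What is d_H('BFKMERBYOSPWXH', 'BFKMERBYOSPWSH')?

Differing positions: 13. Hamming distance = 1. The maximum possible Hamming distance for length-14 strings is 14, so d_H/14 = 1/14 ≈ 0.0714.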